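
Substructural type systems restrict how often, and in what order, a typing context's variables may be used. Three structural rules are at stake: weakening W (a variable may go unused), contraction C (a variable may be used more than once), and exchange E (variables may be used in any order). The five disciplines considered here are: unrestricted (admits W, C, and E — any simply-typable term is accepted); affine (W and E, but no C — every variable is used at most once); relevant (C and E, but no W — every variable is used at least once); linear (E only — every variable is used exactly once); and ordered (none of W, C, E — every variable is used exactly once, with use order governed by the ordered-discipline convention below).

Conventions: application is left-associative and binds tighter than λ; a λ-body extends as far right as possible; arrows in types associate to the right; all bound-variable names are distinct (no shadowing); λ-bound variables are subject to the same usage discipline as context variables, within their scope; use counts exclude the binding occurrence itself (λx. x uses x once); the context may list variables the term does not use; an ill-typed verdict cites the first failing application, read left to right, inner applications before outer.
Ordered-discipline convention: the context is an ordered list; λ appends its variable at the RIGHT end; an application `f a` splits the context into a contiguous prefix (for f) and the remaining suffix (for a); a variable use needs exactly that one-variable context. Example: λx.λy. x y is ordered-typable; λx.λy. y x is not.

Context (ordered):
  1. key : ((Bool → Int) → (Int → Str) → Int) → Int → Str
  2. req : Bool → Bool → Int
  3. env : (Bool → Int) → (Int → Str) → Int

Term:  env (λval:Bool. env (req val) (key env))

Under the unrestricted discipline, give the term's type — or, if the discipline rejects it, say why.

term : (Int → Str) → Int
counts: key ×1; req ×1; env ×3; val (bound) ×1
uses in reading order: env, env, req, val, key, env
typing: ✓ — (Int → Str) → Int
across the five disciplines: ordered ✗ | linear ✗ | affine ✗ | relevant ✓ | unrestricted ✓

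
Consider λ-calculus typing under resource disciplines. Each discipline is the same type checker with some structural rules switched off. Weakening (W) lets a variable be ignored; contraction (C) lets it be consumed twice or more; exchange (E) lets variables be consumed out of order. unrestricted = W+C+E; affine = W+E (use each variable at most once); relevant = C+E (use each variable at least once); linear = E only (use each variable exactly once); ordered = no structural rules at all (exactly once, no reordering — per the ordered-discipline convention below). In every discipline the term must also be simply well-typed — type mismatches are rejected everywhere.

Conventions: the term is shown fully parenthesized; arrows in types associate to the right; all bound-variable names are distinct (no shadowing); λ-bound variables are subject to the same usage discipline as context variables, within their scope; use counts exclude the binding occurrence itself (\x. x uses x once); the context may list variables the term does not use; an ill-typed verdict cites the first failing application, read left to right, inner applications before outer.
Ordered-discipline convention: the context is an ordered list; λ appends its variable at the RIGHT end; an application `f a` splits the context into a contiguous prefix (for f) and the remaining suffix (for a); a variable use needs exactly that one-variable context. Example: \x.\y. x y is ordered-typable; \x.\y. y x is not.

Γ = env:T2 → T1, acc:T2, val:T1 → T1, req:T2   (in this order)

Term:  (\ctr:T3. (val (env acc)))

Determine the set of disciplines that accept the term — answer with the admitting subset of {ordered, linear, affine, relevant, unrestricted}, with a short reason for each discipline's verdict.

admitted by: affine, unrestricted
variable uses: env ×1; acc ×1; val ×1; req ×0; ctr [bound] ×0
left-to-right use order: val, env, acc
typing: the term checks, with type T3 → T1
ordered: ✗, req, ctr left unused
linear: ✗, req, ctr left unused
affine: ✓, at most one use each (env, acc, val, req, ctr)
relevant: ✗, req, ctr left unused
unrestricted: ✓, well-typed at T3 → T1; no restrictions here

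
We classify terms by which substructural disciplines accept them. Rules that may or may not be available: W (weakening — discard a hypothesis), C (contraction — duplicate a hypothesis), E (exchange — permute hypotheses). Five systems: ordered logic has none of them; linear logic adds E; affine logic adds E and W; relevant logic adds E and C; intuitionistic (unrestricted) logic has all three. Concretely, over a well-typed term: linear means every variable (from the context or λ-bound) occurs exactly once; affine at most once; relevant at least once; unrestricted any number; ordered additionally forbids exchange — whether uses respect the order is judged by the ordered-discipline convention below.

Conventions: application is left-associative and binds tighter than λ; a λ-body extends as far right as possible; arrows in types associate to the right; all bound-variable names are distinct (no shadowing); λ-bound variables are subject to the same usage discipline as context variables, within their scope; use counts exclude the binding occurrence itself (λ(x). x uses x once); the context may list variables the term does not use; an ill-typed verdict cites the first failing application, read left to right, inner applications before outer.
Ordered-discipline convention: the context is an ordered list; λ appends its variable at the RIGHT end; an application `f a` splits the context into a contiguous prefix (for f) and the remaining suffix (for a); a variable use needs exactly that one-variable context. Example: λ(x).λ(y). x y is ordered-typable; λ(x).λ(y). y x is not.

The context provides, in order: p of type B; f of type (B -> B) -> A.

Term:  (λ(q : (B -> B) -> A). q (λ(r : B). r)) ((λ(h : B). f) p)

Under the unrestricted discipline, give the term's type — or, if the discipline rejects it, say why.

term : A
counts: p: 1, f: 1, q [bound]: 1, r [bound]: 1, h [bound]: 0
uses in reading order: q, r, f, p
typing: the term checks, with type A
summary: ordered ✗ · linear ✗ · affine ✓ · relevant ✗ · unrestricted ✓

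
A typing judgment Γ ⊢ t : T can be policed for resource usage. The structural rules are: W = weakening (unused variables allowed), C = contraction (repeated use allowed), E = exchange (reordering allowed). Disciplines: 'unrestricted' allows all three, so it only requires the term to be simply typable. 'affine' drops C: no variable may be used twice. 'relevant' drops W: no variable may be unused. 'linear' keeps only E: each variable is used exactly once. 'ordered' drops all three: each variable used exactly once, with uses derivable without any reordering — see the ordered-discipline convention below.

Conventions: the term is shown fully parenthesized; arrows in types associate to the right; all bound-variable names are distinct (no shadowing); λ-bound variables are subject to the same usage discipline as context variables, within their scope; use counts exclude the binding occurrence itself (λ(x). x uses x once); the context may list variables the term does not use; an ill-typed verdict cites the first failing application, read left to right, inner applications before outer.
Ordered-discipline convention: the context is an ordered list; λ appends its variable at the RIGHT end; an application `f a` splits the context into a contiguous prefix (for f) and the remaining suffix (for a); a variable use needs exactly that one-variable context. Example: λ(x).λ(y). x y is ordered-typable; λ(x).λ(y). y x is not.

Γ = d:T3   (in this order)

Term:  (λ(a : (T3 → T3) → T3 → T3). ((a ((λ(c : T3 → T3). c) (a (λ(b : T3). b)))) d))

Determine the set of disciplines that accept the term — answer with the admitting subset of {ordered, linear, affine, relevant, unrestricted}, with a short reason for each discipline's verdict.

admitted in: relevant, unrestricted
counts: d: 1×, a (bound): 2×, c (bound): 1×, b (bound): 1×
use order (left to right): a, c, a, b, d
typing: well-typed at ((T3 → T3) → T3 → T3) → T3
ordered: ✗ — needs contraction — a ×2
linear: ✗ — needs contraction — a ×2
affine: ✗ — needs contraction — a ×2
relevant: ✓ — at least one use each (d, a, c, b)
unrestricted: ✓ — type-checks (((T3 → T3) → T3 → T3) → T3) and nothing is barred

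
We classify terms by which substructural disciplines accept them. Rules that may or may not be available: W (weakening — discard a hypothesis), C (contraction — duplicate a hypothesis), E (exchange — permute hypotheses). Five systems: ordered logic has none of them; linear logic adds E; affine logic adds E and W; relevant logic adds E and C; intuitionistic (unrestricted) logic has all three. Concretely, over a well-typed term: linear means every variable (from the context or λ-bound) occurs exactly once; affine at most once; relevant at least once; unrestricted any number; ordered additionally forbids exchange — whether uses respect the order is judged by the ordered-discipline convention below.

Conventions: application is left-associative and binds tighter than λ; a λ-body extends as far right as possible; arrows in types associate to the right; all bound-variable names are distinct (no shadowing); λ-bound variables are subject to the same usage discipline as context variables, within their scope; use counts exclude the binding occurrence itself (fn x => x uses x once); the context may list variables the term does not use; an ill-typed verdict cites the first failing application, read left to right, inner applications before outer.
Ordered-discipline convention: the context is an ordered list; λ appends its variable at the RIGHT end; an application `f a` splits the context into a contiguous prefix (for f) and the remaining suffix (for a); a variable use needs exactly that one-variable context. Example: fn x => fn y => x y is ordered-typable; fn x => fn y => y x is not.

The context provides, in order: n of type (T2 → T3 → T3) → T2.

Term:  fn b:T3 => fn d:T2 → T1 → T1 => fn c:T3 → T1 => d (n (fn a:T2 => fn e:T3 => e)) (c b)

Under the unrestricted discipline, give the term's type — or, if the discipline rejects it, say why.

term : T3 → (T2 → T1 → T1) → (T3 → T1) → T1
use counts: n ×1; b (λ-bound) ×1; d (λ-bound) ×1; c (λ-bound) ×1; a (λ-bound) ×0; e (λ-bound) ×1
order of uses: d, n, e, c, b
typing: ✓ — T3 → (T2 → T1 → T1) → (T3 → T1) → T1
per-discipline verdicts: ordered ✗, linear ✗, affine ✓, relevant ✗, unrestricted ✓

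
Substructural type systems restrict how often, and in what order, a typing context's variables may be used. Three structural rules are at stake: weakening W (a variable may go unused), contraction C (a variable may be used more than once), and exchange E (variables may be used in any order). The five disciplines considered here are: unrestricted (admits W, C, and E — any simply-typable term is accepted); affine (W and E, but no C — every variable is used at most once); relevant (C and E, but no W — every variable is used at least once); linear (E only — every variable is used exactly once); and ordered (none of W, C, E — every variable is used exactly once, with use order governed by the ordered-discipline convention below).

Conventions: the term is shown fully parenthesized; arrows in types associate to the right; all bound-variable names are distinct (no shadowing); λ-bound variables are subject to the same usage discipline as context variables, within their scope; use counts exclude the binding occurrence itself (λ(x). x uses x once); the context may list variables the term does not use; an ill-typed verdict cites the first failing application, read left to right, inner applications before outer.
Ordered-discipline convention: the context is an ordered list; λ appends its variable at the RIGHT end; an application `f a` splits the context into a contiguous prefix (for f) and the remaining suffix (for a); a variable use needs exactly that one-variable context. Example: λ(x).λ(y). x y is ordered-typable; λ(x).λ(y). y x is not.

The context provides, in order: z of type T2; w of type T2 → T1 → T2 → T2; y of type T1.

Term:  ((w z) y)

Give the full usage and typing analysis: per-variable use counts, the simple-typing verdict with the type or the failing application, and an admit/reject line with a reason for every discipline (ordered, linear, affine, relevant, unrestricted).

usage: z=1; w=1; y=1
order of uses: w, z, y
typing: the term checks, with type T2 → T2
ordered: ✗ — needs exchange: uses follow w, z, y
linear: ✓ — single use per variable (z, w, y)
affine: ✓ — none of z, w, y used more than once
relevant: ✓ — at least one use each (z, w, y)
unrestricted: ✓ — typability at T2 → T2 is all that's needed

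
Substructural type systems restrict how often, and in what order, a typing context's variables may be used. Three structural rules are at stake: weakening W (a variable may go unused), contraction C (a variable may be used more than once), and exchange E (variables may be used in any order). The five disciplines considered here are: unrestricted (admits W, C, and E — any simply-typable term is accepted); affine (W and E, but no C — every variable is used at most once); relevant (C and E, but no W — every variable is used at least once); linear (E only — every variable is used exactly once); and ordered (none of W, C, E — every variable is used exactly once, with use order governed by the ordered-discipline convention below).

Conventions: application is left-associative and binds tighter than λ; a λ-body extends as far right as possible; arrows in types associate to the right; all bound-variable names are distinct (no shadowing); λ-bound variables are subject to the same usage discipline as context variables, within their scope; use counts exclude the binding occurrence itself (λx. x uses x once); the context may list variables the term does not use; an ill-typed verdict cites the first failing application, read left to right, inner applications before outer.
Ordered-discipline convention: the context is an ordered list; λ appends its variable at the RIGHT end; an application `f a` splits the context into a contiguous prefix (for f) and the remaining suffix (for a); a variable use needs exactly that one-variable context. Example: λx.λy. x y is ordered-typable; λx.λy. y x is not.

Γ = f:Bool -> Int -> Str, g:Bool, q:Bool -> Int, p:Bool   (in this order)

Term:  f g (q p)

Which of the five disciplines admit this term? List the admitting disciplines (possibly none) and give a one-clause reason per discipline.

admitting disciplines: ordered, linear, affine, relevant, unrestricted
counts: f=1, g=1, q=1, p=1
use order (left to right): f, g, q, p
typing: well-typed — term : Str
ordered: ✓ — single-use (f, g, q, p), ordered derivation ok
linear: ✓ — f, g, q, p: one use apiece
affine: ✓ — none of f, g, q, p used more than once
relevant: ✓ — f, g, q, p: all used, weakening unneeded
unrestricted: ✓ — type-checks (Str) and nothing is barred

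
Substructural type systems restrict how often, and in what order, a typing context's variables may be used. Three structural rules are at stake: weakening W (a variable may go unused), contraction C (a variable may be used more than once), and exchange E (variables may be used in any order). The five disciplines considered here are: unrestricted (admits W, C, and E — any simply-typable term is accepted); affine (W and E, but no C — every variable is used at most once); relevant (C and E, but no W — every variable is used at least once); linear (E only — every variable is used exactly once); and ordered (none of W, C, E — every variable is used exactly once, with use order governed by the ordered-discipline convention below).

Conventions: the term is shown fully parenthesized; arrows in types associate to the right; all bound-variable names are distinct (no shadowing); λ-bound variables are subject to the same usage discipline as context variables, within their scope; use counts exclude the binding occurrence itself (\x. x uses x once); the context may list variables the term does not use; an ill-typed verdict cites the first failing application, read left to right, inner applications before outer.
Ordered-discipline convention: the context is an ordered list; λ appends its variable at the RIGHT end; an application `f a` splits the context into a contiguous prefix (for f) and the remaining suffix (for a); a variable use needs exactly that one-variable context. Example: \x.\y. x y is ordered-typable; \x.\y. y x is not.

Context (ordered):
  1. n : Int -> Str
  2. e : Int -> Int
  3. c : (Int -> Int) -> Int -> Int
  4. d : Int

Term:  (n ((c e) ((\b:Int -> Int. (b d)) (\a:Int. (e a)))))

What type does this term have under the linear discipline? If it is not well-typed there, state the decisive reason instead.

not well-typed under linear — repeated use of e ×2
usage: n ×1, e ×2, c ×1, d ×1, b (λ-bound) ×1, a (λ-bound) ×1
order of uses: n, c, e, b, d, e, a
typing: well-typed — term : Str
summary: ordered ✗ · linear ✗ · affine ✗ · relevant ✓ · unrestricted ✓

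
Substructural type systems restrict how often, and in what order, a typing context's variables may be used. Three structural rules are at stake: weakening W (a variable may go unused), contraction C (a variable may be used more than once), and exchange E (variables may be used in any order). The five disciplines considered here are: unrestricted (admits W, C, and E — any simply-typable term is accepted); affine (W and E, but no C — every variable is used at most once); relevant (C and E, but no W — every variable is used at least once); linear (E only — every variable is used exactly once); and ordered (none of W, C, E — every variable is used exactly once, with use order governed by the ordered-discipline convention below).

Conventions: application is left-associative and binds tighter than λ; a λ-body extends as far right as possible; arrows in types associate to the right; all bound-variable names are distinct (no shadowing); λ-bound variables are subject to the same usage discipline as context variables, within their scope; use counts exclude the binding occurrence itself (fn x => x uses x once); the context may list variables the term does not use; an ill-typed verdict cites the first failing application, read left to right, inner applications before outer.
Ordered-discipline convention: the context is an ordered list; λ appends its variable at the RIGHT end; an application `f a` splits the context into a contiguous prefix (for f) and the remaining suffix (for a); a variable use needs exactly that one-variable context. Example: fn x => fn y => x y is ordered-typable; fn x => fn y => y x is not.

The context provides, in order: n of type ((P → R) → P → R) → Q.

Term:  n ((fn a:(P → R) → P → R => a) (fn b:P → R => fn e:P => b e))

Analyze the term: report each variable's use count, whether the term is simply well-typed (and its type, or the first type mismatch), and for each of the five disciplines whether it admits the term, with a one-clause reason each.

use counts: n: 1×, a (bound): 1×, b (bound): 1×, e (bound): 1×
order of uses: n, a, b, e
typing: ✓ — Q
ordered ✓ (single-use (n, a, b, e), ordered derivation ok)
linear ✓ (each of n, a, b, e used exactly once)
affine ✓ (none of n, a, b, e used more than once)
relevant ✓ (every one of n, a, b, e appears)
unrestricted ✓ (typability at Q is all that's needed)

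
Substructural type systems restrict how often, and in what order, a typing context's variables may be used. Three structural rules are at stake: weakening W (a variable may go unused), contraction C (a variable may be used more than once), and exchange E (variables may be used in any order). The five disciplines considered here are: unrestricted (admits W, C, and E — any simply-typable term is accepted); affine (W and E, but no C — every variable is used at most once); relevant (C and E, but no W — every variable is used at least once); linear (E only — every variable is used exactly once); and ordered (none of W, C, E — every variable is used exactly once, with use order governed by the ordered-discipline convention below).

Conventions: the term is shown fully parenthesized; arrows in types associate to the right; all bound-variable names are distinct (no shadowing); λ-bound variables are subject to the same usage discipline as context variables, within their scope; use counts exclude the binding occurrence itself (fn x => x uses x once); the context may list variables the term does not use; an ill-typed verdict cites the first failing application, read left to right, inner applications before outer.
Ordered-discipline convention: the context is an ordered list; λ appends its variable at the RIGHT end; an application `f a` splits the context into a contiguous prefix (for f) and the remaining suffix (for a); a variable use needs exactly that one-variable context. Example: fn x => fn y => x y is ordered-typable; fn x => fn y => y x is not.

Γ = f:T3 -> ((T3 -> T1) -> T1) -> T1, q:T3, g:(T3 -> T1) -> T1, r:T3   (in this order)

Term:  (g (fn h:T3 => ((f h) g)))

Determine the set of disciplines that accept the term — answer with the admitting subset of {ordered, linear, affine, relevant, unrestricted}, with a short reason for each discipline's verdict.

admitted by: unrestricted
usage: f: 1; q: 0; g: 2; r: 0; h (λ-bound): 1
use order (left to right): g, f, h, g
typing: the term checks, with type T1
ordered: ✗, g ×2 used more than once (contraction); q, r left unused
linear: ✗, g ×2 used more than once (contraction); q, r left unused
affine: ✗, g ×2 used more than once (contraction)
relevant: ✗, q, r left unused
unrestricted: ✓, well-typed at T1; no restrictions here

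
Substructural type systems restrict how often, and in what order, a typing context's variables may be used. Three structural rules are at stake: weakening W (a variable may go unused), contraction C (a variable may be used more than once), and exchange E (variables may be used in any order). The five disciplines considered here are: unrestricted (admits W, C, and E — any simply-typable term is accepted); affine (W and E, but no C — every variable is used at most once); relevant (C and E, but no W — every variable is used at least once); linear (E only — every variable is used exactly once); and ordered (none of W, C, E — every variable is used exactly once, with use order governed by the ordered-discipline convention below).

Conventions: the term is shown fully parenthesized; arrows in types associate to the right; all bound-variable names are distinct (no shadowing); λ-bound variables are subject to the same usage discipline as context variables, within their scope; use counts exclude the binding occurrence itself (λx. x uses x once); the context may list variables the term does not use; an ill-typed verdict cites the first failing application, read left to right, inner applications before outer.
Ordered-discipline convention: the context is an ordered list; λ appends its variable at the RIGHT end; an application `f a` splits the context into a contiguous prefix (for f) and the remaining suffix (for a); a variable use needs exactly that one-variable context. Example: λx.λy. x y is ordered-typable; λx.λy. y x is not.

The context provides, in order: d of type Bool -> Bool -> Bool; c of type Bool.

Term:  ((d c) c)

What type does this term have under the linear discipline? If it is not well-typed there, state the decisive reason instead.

not well-typed under linear — c ×2 used more than once (contraction)
counts: d=1; c=2
uses in reading order: d, c, c
typing: the term checks, with type Bool
per-discipline verdicts: ordered ✗ · linear ✗ · affine ✗ · relevant ✓ · unrestricted ✓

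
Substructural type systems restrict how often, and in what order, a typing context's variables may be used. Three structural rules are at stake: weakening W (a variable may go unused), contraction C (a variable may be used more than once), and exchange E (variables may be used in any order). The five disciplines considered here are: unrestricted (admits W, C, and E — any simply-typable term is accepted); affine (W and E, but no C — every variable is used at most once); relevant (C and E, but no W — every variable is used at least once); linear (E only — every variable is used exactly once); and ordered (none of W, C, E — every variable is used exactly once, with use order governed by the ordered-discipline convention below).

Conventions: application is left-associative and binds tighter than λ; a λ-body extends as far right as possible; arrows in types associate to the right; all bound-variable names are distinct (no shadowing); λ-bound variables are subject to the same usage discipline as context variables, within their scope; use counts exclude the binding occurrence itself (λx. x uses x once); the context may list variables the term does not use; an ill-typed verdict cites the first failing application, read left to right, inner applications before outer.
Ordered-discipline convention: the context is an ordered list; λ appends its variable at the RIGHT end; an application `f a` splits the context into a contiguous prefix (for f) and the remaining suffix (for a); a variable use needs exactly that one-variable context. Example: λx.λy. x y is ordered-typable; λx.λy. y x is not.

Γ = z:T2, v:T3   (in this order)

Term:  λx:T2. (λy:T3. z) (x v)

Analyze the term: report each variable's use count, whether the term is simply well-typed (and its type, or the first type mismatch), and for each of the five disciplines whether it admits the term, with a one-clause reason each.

variable uses: z ×1, v ×1, x [bound] ×1, y [bound] ×0
uses in reading order: z, x, v
typing: ill-typed: non-arrow in function slot: T2
ordered ✗ (fails simple typing)
linear ✗ (a type mismatch blocks all five)
affine ✗ (the type mismatch rejects it)
relevant ✗ (not simply typable)
unrestricted ✗ (fails simple typing)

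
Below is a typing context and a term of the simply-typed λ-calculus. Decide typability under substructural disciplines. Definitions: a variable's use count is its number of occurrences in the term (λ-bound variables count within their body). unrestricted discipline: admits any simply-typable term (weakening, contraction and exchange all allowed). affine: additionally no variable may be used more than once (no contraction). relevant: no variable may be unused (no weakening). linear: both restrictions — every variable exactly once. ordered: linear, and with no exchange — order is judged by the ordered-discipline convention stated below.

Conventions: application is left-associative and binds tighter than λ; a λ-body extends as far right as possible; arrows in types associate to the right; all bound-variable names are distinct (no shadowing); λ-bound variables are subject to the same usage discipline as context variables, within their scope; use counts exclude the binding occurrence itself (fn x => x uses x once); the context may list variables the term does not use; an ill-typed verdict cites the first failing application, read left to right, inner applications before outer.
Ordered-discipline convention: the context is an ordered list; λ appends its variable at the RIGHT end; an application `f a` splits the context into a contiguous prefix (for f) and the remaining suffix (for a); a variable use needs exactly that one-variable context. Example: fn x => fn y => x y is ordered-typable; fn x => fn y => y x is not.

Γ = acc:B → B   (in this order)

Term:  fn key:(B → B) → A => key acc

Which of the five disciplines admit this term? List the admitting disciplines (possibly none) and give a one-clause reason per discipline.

admitted by: linear, affine, relevant, unrestricted
use counts: acc: 1×; key (bound): 1×
left-to-right use order: key, acc
typing: well-typed — term : ((B → B) → A) → A
ordered: ✗, no ordered split (uses run key, acc)
linear: ✓, single use per variable (acc, key)
affine: ✓, none of acc, key used more than once
relevant: ✓, every one of acc, key appears
unrestricted: ✓, well-typed at ((B → B) → A) → A; no restrictions here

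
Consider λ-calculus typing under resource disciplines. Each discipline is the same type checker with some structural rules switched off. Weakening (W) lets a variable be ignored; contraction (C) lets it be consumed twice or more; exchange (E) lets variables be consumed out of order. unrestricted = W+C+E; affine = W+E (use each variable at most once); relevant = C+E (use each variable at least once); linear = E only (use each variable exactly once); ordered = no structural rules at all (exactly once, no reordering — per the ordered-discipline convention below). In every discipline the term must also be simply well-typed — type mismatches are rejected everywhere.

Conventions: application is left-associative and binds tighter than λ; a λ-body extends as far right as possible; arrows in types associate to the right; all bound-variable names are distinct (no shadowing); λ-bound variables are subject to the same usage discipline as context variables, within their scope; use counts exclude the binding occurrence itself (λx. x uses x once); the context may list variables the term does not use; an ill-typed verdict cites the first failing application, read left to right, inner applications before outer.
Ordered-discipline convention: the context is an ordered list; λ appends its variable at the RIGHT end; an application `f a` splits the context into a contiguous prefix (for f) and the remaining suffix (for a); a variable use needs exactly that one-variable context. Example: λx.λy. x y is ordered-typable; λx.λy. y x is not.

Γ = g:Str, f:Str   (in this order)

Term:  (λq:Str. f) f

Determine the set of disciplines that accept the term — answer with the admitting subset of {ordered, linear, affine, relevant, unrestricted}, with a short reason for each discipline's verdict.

admitted in: unrestricted
variable uses: g: 0; f: 2; q (λ-bound): 0
use order (left to right): f, f
typing: the term checks, with type Str
ordered: ✗, uses contraction: f ×2; needs weakening: g, q unused
linear: ✗, uses contraction: f ×2; needs weakening: g, q unused
affine: ✗, uses contraction: f ×2
relevant: ✗, needs weakening: g, q unused
unrestricted: ✓, typability at Str is all that's needed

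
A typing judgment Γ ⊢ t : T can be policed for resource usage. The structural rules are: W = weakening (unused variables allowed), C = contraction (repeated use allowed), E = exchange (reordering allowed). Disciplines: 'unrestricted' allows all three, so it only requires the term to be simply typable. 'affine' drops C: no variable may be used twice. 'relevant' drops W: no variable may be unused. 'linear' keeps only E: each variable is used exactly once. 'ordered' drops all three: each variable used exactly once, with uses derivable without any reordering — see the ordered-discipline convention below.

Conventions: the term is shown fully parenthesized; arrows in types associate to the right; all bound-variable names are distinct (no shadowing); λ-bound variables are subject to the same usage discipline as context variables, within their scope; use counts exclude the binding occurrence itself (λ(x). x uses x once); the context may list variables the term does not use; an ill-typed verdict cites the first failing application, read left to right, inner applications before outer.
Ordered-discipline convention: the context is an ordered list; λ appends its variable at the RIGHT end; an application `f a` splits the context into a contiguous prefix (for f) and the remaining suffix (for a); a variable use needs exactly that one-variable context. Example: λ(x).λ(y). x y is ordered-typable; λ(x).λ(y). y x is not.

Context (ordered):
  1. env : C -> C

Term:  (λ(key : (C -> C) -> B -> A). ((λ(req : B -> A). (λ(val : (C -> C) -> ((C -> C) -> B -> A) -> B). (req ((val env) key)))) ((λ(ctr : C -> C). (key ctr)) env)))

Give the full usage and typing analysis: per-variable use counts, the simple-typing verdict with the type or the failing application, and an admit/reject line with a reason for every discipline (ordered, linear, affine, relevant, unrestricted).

usage: env ×2, key (λ-bound) ×2, req (λ-bound) ×1, val (λ-bound) ×1, ctr (λ-bound) ×1
left-to-right use order: req, val, env, key, key, ctr, env
typing: well-typed — term : ((C -> C) -> B -> A) -> ((C -> C) -> ((C -> C) -> B -> A) -> B) -> A
ordered: ✗, repeated use of env ×2, key ×2
linear: ✗, repeated use of env ×2, key ×2
affine: ✗, repeated use of env ×2, key ×2
relevant: ✓, at least one use each (env, key, req, val, ctr)
unrestricted: ✓, type-checks (((C -> C) -> B -> A) -> ((C -> C) -> ((C -> C) -> B -> A) -> B) -> A) and nothing is barred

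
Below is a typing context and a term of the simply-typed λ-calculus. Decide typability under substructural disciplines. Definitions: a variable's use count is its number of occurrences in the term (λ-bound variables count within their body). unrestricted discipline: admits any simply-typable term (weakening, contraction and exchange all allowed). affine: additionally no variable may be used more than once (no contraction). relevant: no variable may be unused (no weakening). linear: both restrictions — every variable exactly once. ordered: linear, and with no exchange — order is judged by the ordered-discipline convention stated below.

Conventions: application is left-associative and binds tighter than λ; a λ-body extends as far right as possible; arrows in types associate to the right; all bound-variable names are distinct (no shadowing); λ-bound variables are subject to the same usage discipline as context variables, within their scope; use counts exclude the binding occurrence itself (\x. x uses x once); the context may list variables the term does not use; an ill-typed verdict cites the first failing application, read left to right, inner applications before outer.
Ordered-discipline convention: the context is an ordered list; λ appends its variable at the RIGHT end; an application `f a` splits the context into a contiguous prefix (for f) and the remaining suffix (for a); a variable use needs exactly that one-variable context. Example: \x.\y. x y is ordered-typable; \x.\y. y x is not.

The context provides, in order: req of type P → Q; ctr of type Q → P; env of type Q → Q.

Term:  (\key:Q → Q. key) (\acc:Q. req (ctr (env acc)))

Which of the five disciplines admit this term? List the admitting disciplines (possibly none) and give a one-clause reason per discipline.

admitted by: ordered, linear, affine, relevant, unrestricted
use counts: req: 1×; ctr: 1×; env: 1×; key (bound): 1×; acc (bound): 1×
order of uses: key, req, ctr, env, acc
typing: well-typed — term : Q → Q
ordered ✓ (req, ctr, env, key, acc once each; derivable with no W/C/E)
linear ✓ (single use per variable (req, ctr, env, key, acc))
affine ✓ (none of req, ctr, env, key, acc used more than once)
relevant ✓ (none of req, ctr, env, key, acc goes unused)
unrestricted ✓ (well-typed at Q → Q; no restrictions here)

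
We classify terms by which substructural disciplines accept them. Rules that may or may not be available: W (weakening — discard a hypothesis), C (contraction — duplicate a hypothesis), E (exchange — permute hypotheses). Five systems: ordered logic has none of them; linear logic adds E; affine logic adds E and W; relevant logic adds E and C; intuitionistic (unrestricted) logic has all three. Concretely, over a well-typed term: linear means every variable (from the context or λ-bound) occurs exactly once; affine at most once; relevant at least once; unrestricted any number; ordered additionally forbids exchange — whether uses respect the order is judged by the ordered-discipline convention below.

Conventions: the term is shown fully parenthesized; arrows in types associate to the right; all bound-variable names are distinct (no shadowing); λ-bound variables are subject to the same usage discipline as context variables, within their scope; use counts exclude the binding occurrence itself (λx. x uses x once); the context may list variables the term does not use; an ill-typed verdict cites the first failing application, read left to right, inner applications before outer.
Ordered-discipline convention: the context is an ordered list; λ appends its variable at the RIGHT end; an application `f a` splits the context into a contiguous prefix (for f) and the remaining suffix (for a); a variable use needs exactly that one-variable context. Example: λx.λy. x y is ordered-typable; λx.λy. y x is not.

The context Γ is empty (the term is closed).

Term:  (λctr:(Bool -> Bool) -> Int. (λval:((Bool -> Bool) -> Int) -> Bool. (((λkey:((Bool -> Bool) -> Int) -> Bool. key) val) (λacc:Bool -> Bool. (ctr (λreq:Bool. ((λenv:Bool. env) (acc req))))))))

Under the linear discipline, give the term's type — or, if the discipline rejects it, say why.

term : ((Bool -> Bool) -> Int) -> (((Bool -> Bool) -> Int) -> Bool) -> Bool
use counts: ctr (bound)=1, val (bound)=1, key (bound)=1, acc (bound)=1, req (bound)=1, env (bound)=1
left-to-right use order: key, val, ctr, env, acc, req
typing: the term checks, with type ((Bool -> Bool) -> Int) -> (((Bool -> Bool) -> Int) -> Bool) -> Bool
summary: ordered ✗ | linear ✓ | affine ✓ | relevant ✓ | unrestricted ✓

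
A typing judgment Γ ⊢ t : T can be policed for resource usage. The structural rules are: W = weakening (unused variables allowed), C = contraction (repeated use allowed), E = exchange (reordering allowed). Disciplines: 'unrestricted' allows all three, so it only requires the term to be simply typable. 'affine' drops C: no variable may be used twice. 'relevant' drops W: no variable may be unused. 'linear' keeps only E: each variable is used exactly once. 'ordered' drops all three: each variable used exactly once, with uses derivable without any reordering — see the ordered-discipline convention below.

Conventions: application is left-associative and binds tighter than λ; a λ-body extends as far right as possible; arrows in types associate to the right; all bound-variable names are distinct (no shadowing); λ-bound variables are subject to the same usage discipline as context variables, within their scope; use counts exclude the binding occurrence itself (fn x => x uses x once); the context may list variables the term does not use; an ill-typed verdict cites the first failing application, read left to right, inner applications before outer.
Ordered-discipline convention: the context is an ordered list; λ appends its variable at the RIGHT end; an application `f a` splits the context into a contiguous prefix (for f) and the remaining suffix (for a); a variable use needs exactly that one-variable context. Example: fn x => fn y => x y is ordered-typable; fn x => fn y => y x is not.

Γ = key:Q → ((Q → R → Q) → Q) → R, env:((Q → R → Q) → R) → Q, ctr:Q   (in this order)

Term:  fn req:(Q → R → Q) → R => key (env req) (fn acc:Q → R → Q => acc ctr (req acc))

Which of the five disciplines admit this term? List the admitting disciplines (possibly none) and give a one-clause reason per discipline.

admitted in: relevant, unrestricted
variable uses: key: 1×, env: 1×, ctr: 1×, req [bound]: 2×, acc [bound]: 2×
order of uses: key, env, req, acc, ctr, req, acc
typing: ✓ — ((Q → R → Q) → R) → R
ordered ✗ (repeated use of req ×2, acc ×2)
linear ✗ (repeated use of req ×2, acc ×2)
affine ✗ (repeated use of req ×2, acc ×2)
relevant ✓ (at least one use each (key, env, ctr, req, acc))
unrestricted ✓ (typability at ((Q → R → Q) → R) → R is all that's needed)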